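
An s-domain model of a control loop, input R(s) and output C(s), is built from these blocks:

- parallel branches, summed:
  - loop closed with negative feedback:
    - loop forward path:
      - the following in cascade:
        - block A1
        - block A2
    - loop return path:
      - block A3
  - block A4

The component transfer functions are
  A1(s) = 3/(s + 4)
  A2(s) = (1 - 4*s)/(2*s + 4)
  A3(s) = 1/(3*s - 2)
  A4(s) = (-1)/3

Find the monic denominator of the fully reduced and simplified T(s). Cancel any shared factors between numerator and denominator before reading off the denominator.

The answer is s^3 + 16*s^2/3 + 2*s - 29/6.

Reasoning:
Step 1 - combine A1, A2 in series: (3 - 12*s)/(2*s^2 + 12*s + 16)
Step 2 - apply the feedback formula to (A1*A2), A3: (-36*s^2 + 33*s - 6)/(6*s^3 + 32*s^2 + 12*s - 29)
Step 3 - add [(A1*A2)/(1+(A1*A2)*A3)], A4 (parallel): (-6*s^3 - 140*s^2 + 87*s + 11)/(18*s^3 + 96*s^2 + 36*s - 87)
The result of step 3 is T(s) in lowest terms. Its denominator has leading coefficient 18; dividing the denominator through by 18 makes it monic.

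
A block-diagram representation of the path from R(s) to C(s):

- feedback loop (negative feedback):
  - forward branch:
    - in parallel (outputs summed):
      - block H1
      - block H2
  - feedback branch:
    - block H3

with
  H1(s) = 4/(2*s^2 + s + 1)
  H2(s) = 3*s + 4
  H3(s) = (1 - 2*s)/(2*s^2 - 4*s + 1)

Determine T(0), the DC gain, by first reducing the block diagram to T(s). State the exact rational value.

The answer is 8/9.

Reasoning:
[1] combine H1, H2 in parallel; result (6*s^3 + 11*s^2 + 7*s + 8)/(2*s^2 + s + 1)
[2] close the feedback loop around (H1+H2), H3; result (-12*s^5 + 2*s^4 + 24*s^3 + s^2 + 25*s - 8)/(8*s^4 + 22*s^3 + 3*s^2 + 12*s - 9)
That last expression is T(s); at s = 0 only the constant terms survive, so T(0) = -8/(-9) = 8/9.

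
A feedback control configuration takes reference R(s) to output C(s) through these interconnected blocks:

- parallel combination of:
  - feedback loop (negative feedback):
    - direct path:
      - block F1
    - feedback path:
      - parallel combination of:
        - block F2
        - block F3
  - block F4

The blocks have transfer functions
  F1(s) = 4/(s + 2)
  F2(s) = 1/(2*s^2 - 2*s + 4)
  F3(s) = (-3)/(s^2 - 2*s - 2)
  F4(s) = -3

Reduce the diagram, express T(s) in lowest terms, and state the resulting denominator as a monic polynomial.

(1) sum the parallel branches F2, F3 -> (-5*s^2 + 4*s - 14)/(2*s^4 - 6*s^3 + 4*s^2 - 4*s - 8)
(2) collapse the loop (F1 forward, (F2+F3) return) -> (4*s^4 - 12*s^3 + 8*s^2 - 8*s - 16)/(s^5 - s^4 - 4*s^3 - 8*s^2 - 36)
(3) reduce the parallel group [F1/(1+F1*(F2+F3))], F4 -> (-3*s^5 + 7*s^4 + 32*s^2 - 8*s + 92)/(s^5 - s^4 - 4*s^3 - 8*s^2 - 36)
That last expression is T(s), already simplified, and its denominator is already monic.

Answer: s^5 - s^4 - 4*s^3 - 8*s^2 - 36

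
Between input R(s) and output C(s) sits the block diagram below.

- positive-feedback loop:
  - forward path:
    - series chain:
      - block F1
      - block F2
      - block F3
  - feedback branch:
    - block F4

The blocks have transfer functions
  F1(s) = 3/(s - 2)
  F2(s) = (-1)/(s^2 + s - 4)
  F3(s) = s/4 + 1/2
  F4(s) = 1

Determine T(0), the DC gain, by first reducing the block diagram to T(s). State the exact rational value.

1. combine F1, F2, F3 in series, giving (-3*s - 6)/(4*s^3 - 4*s^2 - 24*s + 32)
2. feedback reduction of (F1*F2*F3), F4, giving (-3*s - 6)/(4*s^3 - 4*s^2 - 21*s + 38)
The step-2 result is T(s). Setting s = 0: T(0) = -6/38 = -3/19.

Hence the answer: -3/19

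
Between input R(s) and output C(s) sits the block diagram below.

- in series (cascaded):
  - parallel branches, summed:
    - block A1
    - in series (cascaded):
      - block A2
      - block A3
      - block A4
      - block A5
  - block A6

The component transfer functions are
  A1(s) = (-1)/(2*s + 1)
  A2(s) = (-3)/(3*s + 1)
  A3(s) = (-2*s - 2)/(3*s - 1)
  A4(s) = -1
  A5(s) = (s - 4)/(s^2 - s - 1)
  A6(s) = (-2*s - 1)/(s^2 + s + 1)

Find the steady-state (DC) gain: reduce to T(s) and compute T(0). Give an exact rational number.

Reducing step by step:

[1] combine A2, A3, A4, A5 in series, giving (-6*s^2 + 18*s + 24)/(9*s^4 - 9*s^3 - 10*s^2 + s + 1)
[2] add A1, (A2*A3*A4*A5) (parallel), giving (-9*s^4 - 3*s^3 + 40*s^2 + 65*s + 23)/(18*s^5 - 9*s^4 - 29*s^3 - 8*s^2 + 3*s + 1)
[3] multiply (A1+(A2*A3*A4*A5)), A6 (series), giving (9*s^4 + 3*s^3 - 40*s^2 - 65*s - 23)/(9*s^6 - 10*s^4 - 18*s^3 - 8*s^2 + 2*s + 1)
That last expression is T(s); at s = 0 only the constant terms survive, so T(0) = -23/1 = -23.

Answer: -23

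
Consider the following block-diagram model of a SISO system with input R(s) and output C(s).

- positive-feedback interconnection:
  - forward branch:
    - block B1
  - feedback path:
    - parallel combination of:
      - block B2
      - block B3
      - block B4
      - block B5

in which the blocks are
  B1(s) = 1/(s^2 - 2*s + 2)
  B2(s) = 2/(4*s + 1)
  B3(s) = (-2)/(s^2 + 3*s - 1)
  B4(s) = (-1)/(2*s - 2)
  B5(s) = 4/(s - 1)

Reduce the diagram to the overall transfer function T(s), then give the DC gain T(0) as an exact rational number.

Reducing step by step:

1. parallel reduction of B2, B3, B4, B5 = (32*s^3 + 83*s^2 - 11*s + 1)/(8*s^4 + 18*s^3 - 28*s^2 + 2)
2. collapse the loop (B1 forward, (B2+B3+B4+B5) return) = (8*s^4 + 18*s^3 - 28*s^2 + 2)/(8*s^6 + 2*s^5 - 48*s^4 + 60*s^3 - 137*s^2 + 7*s + 3)
That last expression is T(s); at s = 0 only the constant terms survive, so T(0) = 2/3.

Answer: 2/3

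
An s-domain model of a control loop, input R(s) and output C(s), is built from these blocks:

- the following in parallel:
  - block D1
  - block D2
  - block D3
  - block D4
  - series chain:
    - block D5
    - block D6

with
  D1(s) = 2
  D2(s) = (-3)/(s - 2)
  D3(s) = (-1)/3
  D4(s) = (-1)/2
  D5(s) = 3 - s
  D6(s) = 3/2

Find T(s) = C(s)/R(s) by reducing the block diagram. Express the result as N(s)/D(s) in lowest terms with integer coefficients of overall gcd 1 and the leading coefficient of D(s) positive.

Step 1: cascade D5, D6: 9/2 - 3*s/2
Step 2: sum the parallel branches D1, D2, D3, D4, (D5*D6) - this is the overall T(s), already in the required normalized form

Therefore the answer is (-9*s^2 + 52*s - 86)/(6*s - 12).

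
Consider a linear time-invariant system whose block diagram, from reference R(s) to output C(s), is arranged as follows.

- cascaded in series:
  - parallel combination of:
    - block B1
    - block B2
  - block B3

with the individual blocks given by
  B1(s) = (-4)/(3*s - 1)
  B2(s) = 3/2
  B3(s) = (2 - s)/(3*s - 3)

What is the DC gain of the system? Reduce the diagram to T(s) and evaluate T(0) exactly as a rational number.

The answer is -11/3.

Reasoning:
1. combine B1, B2 in parallel, giving (9*s - 11)/(6*s - 2)
2. reduce the series chain (B1+B2), B3, giving (-9*s^2 + 29*s - 22)/(18*s^2 - 24*s + 6)
The step-2 result is T(s). Setting s = 0: T(0) = -22/6 = -11/3.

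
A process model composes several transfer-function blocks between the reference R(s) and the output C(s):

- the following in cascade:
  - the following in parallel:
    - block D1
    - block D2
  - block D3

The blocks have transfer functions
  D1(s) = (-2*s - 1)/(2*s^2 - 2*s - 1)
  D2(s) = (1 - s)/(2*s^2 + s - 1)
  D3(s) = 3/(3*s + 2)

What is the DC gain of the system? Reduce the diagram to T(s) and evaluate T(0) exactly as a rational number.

(1) parallel reduction of D1, D2; result (-6*s^3)/(4*s^4 - 2*s^3 - 6*s^2 + s + 1)
(2) multiply (D1+D2), D3 (series); result (-18*s^3)/(12*s^5 + 2*s^4 - 22*s^3 - 9*s^2 + 5*s + 2)
DC gain: substitute s = 0 into T(s) from step 2: T(0) = 0/2 = 0.

Therefore the answer is 0.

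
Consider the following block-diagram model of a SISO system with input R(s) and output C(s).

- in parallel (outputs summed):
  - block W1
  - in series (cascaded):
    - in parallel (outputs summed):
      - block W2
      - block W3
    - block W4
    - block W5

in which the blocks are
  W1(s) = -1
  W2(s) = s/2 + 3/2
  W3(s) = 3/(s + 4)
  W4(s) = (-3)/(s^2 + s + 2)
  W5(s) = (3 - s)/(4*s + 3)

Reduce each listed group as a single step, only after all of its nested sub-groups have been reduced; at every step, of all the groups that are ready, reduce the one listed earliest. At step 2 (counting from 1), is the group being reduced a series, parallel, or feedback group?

1. add W2, W3 (parallel)
2. cascade (W2+W3), W4, W5
3. combine W1, ((W2+W3)*W4*W5) in parallel
The group at step 2 is a series group.

Therefore the answer is series.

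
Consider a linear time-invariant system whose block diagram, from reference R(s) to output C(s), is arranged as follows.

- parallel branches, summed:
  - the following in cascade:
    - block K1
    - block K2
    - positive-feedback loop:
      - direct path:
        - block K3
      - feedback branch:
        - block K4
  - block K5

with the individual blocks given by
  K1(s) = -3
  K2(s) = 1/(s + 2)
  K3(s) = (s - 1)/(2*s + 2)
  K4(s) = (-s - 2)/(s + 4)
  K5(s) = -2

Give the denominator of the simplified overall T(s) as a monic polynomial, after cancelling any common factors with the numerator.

Answer: s^3 + 17*s^2/3 + 28*s/3 + 4

Working:
(1) close the feedback loop around K3, K4: (s^2 + 3*s - 4)/(3*s^2 + 11*s + 6)
(2) reduce the series chain K1, K2, [K3/(1-K3*K4)]: (-3*s^2 - 9*s + 12)/(3*s^3 + 17*s^2 + 28*s + 12)
(3) combine (K1*K2*[K3/(1-K3*K4)]), K5 in parallel: (-6*s^3 - 37*s^2 - 65*s - 12)/(3*s^3 + 17*s^2 + 28*s + 12)
The result of step 3 is T(s) in lowest terms. Its denominator has leading coefficient 3; dividing the denominator through by 3 makes it monic.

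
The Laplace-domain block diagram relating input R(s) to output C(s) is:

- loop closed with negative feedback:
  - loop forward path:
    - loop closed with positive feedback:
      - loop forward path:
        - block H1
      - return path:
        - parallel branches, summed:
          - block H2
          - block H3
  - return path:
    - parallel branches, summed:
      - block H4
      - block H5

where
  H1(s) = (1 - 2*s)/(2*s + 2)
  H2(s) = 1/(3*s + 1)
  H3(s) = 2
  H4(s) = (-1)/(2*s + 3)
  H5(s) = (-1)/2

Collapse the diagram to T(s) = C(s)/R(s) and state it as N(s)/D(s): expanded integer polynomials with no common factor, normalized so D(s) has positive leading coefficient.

Step 1 - reduce the parallel group H2, H3, giving (6*s + 3)/(3*s + 1)
Step 2 - reduce the feedback loop with forward H1 and return (H2+H3), giving (-6*s^2 + s + 1)/(18*s^2 + 8*s - 1)
Step 3 - parallel reduction of H4, H5, giving (-2*s - 5)/(4*s + 6)
Step 4 - reduce the feedback loop with forward [H1/(1-H1*(H2+H3))] and return (H4+H5); the result is T(s) itself (integer coefficients, no common factor, positive leading denominator coefficient)

Answer: (-24*s^3 - 32*s^2 + 10*s + 6)/(84*s^3 + 168*s^2 + 37*s - 11)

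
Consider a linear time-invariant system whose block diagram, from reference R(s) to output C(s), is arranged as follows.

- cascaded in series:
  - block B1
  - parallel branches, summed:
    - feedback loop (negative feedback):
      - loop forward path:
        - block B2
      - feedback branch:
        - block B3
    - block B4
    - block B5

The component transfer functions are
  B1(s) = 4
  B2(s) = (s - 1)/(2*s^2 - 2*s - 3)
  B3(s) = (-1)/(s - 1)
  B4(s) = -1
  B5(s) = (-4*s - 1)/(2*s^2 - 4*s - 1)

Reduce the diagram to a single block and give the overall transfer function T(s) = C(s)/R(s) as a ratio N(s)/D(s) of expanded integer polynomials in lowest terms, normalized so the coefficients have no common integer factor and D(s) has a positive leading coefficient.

(1) feedback reduction of B2, B3: (s - 1)/(2*s^2 - 2*s - 4)
(2) add [B2/(1+B2*B3)], B4, B5 (parallel): (-4*s^4 + 6*s^3 + 2*s^2 + 3*s + 1)/(4*s^4 - 12*s^3 - 2*s^2 + 18*s + 4)
(3) reduce the series chain B1, ([B2/(1+B2*B3)]+B4+B5): this yields T(s), and no further normalization is needed

Therefore the answer is (-8*s^4 + 12*s^3 + 4*s^2 + 6*s + 2)/(2*s^4 - 6*s^3 - s^2 + 9*s + 2).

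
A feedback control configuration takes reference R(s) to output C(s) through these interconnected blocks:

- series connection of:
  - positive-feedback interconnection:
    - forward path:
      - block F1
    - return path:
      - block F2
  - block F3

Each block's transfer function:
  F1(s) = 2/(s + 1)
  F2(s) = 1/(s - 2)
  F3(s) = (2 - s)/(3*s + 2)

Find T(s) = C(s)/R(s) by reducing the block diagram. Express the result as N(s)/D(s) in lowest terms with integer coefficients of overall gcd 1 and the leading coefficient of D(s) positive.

First reduce the diagram to T(s).

1. apply the feedback formula to F1, F2; result (2*s - 4)/(s^2 - s - 4)
2. combine [F1/(1-F1*F2)], F3 in series: this yields T(s), and no further normalization is needed

Answer: (-2*s^2 + 8*s - 8)/(3*s^3 - s^2 - 14*s - 8)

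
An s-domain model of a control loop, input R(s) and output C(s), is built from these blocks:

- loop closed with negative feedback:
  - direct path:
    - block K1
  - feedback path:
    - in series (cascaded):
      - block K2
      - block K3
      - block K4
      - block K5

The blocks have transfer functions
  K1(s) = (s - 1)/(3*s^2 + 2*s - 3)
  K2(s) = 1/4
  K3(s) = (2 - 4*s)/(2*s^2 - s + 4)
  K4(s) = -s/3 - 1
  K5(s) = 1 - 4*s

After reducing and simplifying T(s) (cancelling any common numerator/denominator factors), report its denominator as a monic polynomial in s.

Reducing step by step:

Step 1: combine K2, K3, K4, K5 in series, giving (-8*s^3 - 18*s^2 + 17*s - 3)/(12*s^2 - 6*s + 24)
Step 2: collapse the loop (K1 forward, (K2*K3*K4*K5) return), giving (12*s^3 - 18*s^2 + 30*s - 24)/(28*s^4 - 4*s^3 + 59*s^2 + 46*s - 69)
That last expression is T(s), already simplified. Scaling its denominator by 1/28 (the reciprocal of the leading coefficient) yields the monic denominator.

Answer: s^4 - s^3/7 + 59*s^2/28 + 23*s/14 - 69/28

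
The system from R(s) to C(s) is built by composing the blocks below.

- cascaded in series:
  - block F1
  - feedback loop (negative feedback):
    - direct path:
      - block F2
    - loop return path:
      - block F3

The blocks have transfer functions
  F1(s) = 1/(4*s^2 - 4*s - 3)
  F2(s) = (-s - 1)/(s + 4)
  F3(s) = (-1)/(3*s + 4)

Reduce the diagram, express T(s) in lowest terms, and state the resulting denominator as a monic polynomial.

The answer is s^4 + 14*s^3/3 - 3*s^2/4 - 119*s/12 - 17/4.

Reasoning:
[1] feedback reduction of F2, F3 = (-3*s^2 - 7*s - 4)/(3*s^2 + 17*s + 17)
[2] series reduction of F1, [F2/(1+F2*F3)] = (-3*s^2 - 7*s - 4)/(12*s^4 + 56*s^3 - 9*s^2 - 119*s - 51)
That last expression is T(s), already simplified. Scaling its denominator by 1/12 (the reciprocal of the leading coefficient) yields the monic denominator.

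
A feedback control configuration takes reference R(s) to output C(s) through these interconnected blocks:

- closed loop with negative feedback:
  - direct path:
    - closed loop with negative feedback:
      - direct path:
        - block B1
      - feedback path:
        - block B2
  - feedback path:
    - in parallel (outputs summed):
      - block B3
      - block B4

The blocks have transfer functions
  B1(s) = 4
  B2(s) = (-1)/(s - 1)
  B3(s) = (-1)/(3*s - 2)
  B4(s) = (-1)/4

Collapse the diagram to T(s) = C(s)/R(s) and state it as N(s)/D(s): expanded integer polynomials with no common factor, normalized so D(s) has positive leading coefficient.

(1) apply the feedback formula to B1, B2 gives (4*s - 4)/(s - 5)
(2) parallel reduction of B3, B4 gives (-3*s - 2)/(12*s - 8)
(3) close the feedback loop around [B1/(1+B1*B2)], (B3+B4) - this is the overall T(s), already in the required normalized form

Answer: (-3*s^2 + 5*s - 2)/(4*s - 3)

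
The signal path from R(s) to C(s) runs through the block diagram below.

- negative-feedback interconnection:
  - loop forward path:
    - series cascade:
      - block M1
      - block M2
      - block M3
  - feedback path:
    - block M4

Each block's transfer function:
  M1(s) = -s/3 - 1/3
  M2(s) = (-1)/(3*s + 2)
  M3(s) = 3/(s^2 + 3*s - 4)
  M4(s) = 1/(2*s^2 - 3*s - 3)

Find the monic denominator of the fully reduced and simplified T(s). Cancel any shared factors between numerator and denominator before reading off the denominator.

Answer: s^5 + 13*s^4/6 - 9*s^3 - 31*s^2/6 + 43*s/6 + 25/6

Working:
Step 1: multiply M1, M2, M3 (series) gives (s + 1)/(3*s^3 + 11*s^2 - 6*s - 8)
Step 2: apply the feedback formula to (M1*M2*M3), M4 gives (2*s^3 - s^2 - 6*s - 3)/(6*s^5 + 13*s^4 - 54*s^3 - 31*s^2 + 43*s + 25)
No further cancellation is possible in the step-2 result, so that is T(s). Its denominator becomes monic after dividing by the leading coefficient 6.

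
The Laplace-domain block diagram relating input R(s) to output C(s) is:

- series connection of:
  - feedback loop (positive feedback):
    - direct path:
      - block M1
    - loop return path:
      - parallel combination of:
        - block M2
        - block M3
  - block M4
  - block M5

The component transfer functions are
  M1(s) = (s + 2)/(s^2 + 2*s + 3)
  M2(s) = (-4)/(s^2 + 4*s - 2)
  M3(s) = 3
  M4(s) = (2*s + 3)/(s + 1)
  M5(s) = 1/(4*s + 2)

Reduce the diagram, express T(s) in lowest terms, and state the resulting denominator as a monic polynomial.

First reduce the diagram to T(s).

Step 1: add M2, M3 (parallel) gives (3*s^2 + 12*s - 10)/(s^2 + 4*s - 2)
Step 2: close the feedback loop around M1, (M2+M3) gives (s^3 + 6*s^2 + 6*s - 4)/(s^4 + 3*s^3 - 9*s^2 - 6*s + 14)
Step 3: reduce the series chain [M1/(1-M1*(M2+M3))], M4, M5 gives (2*s^4 + 15*s^3 + 30*s^2 + 10*s - 12)/(4*s^6 + 18*s^5 - 16*s^4 - 72*s^3 + 2*s^2 + 72*s + 28)
Step 3 gives the fully reduced T(s), with no common factor left to cancel. The denominator's leading coefficient is 4, so divide each of its coefficients by 4 to get the monic form.

Answer: s^6 + 9*s^5/2 - 4*s^4 - 18*s^3 + s^2/2 + 18*s + 7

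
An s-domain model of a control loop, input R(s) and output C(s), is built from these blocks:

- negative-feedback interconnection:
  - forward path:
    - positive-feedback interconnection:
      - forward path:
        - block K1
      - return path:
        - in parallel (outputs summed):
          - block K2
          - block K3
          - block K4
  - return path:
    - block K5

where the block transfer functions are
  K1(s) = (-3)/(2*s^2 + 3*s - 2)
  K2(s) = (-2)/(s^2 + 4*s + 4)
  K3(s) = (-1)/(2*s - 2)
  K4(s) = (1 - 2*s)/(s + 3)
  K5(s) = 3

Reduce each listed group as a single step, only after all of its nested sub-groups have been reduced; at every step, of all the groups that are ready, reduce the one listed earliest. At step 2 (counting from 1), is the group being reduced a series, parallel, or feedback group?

Answer: feedback

Working:
Step 1. reduce the parallel group K2, K3, K4
Step 2. apply the feedback formula to K1, (K2+K3+K4)
Step 3. feedback reduction of [K1/(1-K1*(K2+K3+K4))], K5
So the answer for step 2 is feedback.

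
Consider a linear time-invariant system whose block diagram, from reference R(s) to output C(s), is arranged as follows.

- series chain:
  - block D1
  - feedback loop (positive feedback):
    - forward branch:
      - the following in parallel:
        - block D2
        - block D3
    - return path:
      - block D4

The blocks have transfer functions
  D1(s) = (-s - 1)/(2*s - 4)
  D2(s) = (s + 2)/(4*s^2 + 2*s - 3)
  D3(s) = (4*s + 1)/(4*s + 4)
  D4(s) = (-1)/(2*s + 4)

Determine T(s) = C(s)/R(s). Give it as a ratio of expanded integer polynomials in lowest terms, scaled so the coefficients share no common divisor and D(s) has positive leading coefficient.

Reducing step by step:

Step 1 - parallel reduction of D2, D3 -> (16*s^3 + 16*s^2 + 2*s + 5)/(16*s^3 + 24*s^2 - 4*s - 12)
Step 2 - close the feedback loop around (D2+D3), D4 -> (32*s^4 + 96*s^3 + 68*s^2 + 18*s + 20)/(32*s^4 + 128*s^3 + 104*s^2 - 38*s - 43)
Step 3 - cascade D1, [(D2+D3)/(1-(D2+D3)*D4)]; the result is T(s) itself (integer coefficients, no common factor, positive leading denominator coefficient)

Answer: (-16*s^5 - 64*s^4 - 82*s^3 - 43*s^2 - 19*s - 10)/(32*s^5 + 64*s^4 - 152*s^3 - 246*s^2 + 33*s + 86)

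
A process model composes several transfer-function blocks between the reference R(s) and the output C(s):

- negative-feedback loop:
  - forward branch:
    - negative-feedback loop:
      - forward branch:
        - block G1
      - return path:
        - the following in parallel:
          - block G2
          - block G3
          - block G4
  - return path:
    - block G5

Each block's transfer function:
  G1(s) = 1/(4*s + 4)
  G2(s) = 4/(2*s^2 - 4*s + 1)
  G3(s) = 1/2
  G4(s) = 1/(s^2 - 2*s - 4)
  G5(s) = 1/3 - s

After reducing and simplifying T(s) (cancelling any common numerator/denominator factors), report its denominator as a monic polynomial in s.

Reducing step by step:

(1) parallel reduction of G2, G3, G4; result (2*s^4 - 8*s^3 + 13*s^2 - 10*s - 34)/(4*s^4 - 16*s^3 + 2*s^2 + 28*s - 8)
(2) close the feedback loop around G1, (G2+G3+G4); result (4*s^4 - 16*s^3 + 2*s^2 + 28*s - 8)/(16*s^5 - 46*s^4 - 64*s^3 + 133*s^2 + 70*s - 66)
(3) reduce the feedback loop with forward [G1/(1+G1*(G2+G3+G4))] and return G5; result (12*s^4 - 48*s^3 + 6*s^2 + 84*s - 24)/(36*s^5 - 86*s^4 - 214*s^3 + 317*s^2 + 262*s - 206)
No further cancellation is possible in the step-3 result, so that is T(s). Its denominator becomes monic after dividing by the leading coefficient 36.

Answer: s^5 - 43*s^4/18 - 107*s^3/18 + 317*s^2/36 + 131*s/18 - 103/18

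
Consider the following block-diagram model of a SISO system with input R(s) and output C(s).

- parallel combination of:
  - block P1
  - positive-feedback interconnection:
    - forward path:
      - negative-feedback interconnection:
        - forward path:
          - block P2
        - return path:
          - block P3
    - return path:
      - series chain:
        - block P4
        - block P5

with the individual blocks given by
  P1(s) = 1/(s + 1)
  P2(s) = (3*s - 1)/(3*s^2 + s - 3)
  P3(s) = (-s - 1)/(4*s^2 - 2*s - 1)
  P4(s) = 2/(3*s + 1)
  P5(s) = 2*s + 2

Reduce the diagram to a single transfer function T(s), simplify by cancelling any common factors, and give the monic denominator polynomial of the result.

First reduce the diagram to T(s).

Step 1: feedback reduction of P2, P3: (12*s^3 - 10*s^2 - s + 1)/(12*s^4 - 2*s^3 - 20*s^2 + 3*s + 4)
Step 2: multiply P4, P5 (series): (4*s + 4)/(3*s + 1)
Step 3: close the feedback loop around [P2/(1+P2*P3)], (P4*P5): (36*s^4 - 18*s^3 - 13*s^2 + 2*s + 1)/(36*s^5 - 42*s^4 - 70*s^3 + 33*s^2 + 15*s)
Step 4: reduce the parallel group P1, [[P2/(1+P2*P3)]/(1-[P2/(1+P2*P3)]*(P4*P5))]: (72*s^5 - 24*s^4 - 101*s^3 + 22*s^2 + 18*s + 1)/(36*s^6 - 6*s^5 - 112*s^4 - 37*s^3 + 48*s^2 + 15*s)
T(s) is the step-4 result (common factors already cancelled). Leading coefficient of the denominator: 36. Divide through by 36 for the monic polynomial.

Answer: s^6 - s^5/6 - 28*s^4/9 - 37*s^3/36 + 4*s^2/3 + 5*s/12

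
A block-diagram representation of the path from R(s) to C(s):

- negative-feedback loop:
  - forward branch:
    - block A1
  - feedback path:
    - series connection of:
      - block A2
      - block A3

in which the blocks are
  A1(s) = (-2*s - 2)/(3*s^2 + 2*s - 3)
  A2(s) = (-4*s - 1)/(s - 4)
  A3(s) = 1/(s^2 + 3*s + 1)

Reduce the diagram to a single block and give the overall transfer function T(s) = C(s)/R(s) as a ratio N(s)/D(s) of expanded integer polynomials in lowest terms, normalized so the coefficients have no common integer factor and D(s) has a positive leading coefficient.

Reducing step by step:

Step 1: combine A2, A3 in series; result (-4*s - 1)/(s^3 - s^2 - 11*s - 4)
Step 2: feedback reduction of A1, (A2*A3): this yields T(s), and no further normalization is needed

Answer: (-2*s^4 + 24*s^2 + 30*s + 8)/(3*s^5 - s^4 - 38*s^3 - 23*s^2 + 35*s + 14)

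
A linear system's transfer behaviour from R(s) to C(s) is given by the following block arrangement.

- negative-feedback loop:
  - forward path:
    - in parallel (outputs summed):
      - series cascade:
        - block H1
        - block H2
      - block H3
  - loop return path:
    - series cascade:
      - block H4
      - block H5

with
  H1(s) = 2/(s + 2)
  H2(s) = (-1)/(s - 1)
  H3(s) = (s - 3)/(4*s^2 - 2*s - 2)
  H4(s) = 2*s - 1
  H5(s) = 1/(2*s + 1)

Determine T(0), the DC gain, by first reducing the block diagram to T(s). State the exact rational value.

Reducing step by step:

Step 1. reduce the series chain H1, H2 -> (-2)/(s^2 + s - 2)
Step 2. sum the parallel branches (H1*H2), H3 -> (s^2 - 9*s - 10)/(4*s^3 + 6*s^2 - 6*s - 4)
Step 3. series reduction of H4, H5 -> (2*s - 1)/(2*s + 1)
Step 4. apply the feedback formula to ((H1*H2)+H3), (H4*H5) -> (2*s^3 - 17*s^2 - 29*s - 10)/(8*s^4 + 18*s^3 - 25*s^2 - 25*s + 6)
Evaluating the step-4 result (the overall T(s)) at s = 0 gives T(0) = -10/6 = -5/3.

Answer: -5/3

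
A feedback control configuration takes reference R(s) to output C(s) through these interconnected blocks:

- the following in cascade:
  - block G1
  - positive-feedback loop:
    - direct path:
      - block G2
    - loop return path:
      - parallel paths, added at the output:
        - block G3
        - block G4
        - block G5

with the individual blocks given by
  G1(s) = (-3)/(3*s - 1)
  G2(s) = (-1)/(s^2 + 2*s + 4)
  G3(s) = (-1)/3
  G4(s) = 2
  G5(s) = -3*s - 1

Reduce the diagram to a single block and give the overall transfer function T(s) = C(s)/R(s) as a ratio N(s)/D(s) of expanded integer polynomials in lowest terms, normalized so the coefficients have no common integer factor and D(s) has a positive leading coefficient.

The answer is 9/(9*s^3 - 12*s^2 + 45*s - 14).

Reasoning:
1. reduce the parallel group G3, G4, G5 gives 2/3 - 3*s
2. close the feedback loop around G2, (G3+G4+G5) gives (-3)/(3*s^2 - 3*s + 14)
3. multiply G1, [G2/(1-G2*(G3+G4+G5))] (series), which is the overall transfer function T(s) = C(s)/R(s) in lowest terms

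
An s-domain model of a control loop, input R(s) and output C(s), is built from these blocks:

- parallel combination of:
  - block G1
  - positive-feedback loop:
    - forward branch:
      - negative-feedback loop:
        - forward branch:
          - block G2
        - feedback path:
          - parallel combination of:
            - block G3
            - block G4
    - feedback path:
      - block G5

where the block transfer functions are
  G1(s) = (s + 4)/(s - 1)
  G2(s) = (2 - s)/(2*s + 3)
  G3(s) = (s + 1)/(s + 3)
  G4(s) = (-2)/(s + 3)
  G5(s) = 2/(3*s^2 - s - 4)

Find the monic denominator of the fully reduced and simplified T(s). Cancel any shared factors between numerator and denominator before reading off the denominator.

Reducing step by step:

Step 1 - combine G3, G4 in parallel -> (s - 1)/(s + 3)
Step 2 - feedback reduction of G2, (G3+G4) -> (-s^2 - s + 6)/(s^2 + 12*s + 7)
Step 3 - feedback reduction of [G2/(1+G2*(G3+G4))], G5 -> (-3*s^4 - 2*s^3 + 23*s^2 - 2*s - 24)/(3*s^4 + 35*s^3 + 7*s^2 - 53*s - 40)
Step 4 - reduce the parallel group G1, [[G2/(1+G2*(G3+G4))]/(1-[G2/(1+G2*(G3+G4))]*G5)] -> (48*s^4 + 172*s^3 - 50*s^2 - 274*s - 136)/(3*s^5 + 32*s^4 - 28*s^3 - 60*s^2 + 13*s + 40)
No further cancellation is possible in the step-4 result, so that is T(s). Its denominator becomes monic after dividing by the leading coefficient 3.

Answer: s^5 + 32*s^4/3 - 28*s^3/3 - 20*s^2 + 13*s/3 + 40/3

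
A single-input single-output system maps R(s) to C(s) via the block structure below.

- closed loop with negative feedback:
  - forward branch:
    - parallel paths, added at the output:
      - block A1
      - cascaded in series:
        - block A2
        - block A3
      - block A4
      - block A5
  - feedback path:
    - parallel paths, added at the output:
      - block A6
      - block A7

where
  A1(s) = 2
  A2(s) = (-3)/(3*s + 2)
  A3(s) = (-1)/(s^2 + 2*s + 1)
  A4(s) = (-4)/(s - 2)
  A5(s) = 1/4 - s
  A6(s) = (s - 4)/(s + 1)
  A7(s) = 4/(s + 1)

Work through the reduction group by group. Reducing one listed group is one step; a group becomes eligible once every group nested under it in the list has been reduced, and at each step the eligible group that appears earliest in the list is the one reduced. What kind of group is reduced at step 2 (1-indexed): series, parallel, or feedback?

Answer: parallel

Working:
Step 1 - multiply A2, A3 (series)
Step 2 - add A1, (A2*A3), A4, A5 (parallel)
Step 3 - parallel reduction of A6, A7
Step 4 - reduce the feedback loop with forward (A1+(A2*A3)+A4+A5) and return (A6+A7)
Step 2 collapses a parallel group.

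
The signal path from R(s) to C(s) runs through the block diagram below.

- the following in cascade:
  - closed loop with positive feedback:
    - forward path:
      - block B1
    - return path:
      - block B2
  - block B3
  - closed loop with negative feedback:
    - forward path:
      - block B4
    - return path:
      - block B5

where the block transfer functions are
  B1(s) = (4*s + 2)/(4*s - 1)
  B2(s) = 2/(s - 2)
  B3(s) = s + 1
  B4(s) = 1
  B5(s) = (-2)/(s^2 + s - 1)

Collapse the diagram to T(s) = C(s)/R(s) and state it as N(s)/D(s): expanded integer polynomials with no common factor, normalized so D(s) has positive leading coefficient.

The answer is (4*s^5 + 2*s^4 - 16*s^3 - 12*s^2 + 6*s + 4)/(4*s^4 - 13*s^3 - 31*s^2 + 49*s + 6).

Reasoning:
Step 1: apply the feedback formula to B1, B2 -> (4*s^2 - 6*s - 4)/(4*s^2 - 17*s - 2)
Step 2: feedback reduction of B4, B5 -> (s^2 + s - 1)/(s^2 + s - 3)
Step 3: combine [B1/(1-B1*B2)], B3, [B4/(1+B4*B5)] in series - this is the overall T(s), already in the required normalized form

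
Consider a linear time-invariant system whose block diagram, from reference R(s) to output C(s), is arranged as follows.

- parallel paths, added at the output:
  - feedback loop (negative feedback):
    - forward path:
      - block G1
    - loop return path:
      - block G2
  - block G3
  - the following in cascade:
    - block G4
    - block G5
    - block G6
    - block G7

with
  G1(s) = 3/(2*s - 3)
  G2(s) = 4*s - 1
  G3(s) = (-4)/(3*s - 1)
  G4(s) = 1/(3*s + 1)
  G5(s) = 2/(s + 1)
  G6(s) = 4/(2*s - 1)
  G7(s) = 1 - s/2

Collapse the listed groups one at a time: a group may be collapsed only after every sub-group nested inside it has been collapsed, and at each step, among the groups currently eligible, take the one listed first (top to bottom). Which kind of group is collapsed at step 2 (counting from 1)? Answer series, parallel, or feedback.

Step 1: reduce the feedback loop with forward G1 and return G2
Step 2: reduce the series chain G4, G5, G6, G7
Step 3: combine [G1/(1+G1*G2)], G3, (G4*G5*G6*G7) in parallel
Step 2 collapses a series group.

Final answer: series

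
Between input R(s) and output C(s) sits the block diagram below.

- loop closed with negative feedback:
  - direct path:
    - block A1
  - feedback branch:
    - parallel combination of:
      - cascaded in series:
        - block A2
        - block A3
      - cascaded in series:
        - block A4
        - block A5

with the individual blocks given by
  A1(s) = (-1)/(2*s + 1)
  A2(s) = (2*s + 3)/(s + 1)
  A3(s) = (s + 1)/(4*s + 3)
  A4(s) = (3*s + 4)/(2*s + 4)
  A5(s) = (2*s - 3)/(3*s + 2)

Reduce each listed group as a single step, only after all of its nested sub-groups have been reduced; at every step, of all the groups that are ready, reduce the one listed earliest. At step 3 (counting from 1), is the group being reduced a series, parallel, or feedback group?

Reducing step by step:

1. combine A2, A3 in series
2. reduce the series chain A4, A5
3. combine (A2*A3), (A4*A5) in parallel
4. reduce the feedback loop with forward A1 and return ((A2*A3)+(A4*A5))
So the answer for step 3 is parallel.

Answer: parallel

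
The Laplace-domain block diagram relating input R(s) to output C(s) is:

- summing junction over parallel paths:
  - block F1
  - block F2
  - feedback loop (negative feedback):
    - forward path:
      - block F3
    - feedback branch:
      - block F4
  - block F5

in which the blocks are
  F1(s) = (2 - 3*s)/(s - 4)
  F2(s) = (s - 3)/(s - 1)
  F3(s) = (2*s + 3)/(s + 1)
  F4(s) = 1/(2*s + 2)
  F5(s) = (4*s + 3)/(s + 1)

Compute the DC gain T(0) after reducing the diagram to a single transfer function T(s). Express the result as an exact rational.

Step 1. apply the feedback formula to F3, F4; result (4*s^2 + 10*s + 6)/(2*s^2 + 6*s + 5)
Step 2. parallel reduction of F1, F2, [F3/(1+F3*F4)], F5; result (8*s^5 - 36*s^4 - 136*s^3 - 25*s^2 + 211*s + 134)/(2*s^5 - 2*s^4 - 21*s^3 - 18*s^2 + 19*s + 20)
That last expression is T(s); at s = 0 only the constant terms survive, so T(0) = 134/20 = 67/10.

Hence the answer: 67/10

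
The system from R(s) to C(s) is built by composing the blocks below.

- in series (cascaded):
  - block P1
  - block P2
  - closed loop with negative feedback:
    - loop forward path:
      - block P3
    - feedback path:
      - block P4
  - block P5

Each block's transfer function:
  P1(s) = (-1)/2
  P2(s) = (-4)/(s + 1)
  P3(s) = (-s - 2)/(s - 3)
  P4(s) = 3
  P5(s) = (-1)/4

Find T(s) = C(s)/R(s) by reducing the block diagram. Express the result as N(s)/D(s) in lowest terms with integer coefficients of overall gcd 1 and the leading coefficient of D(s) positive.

The answer is (-s - 2)/(4*s^2 + 22*s + 18).

Reasoning:
Step 1 - reduce the feedback loop with forward P3 and return P4: (s + 2)/(2*s + 9)
Step 2 - multiply P1, P2, [P3/(1+P3*P4)], P5 (series): this yields T(s), and no further normalization is needed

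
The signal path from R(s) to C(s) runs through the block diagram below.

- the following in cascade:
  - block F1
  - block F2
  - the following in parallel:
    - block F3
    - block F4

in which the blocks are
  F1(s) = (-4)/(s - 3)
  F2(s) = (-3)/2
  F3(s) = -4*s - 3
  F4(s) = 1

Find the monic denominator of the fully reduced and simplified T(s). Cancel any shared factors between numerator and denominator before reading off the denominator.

(1) add F3, F4 (parallel): -4*s - 2
(2) cascade F1, F2, (F3+F4): (-24*s - 12)/(s - 3)
The result of step 2 is T(s) in lowest terms. Its denominator already has leading coefficient 1, so it is monic as it stands.

Therefore the answer is s - 3.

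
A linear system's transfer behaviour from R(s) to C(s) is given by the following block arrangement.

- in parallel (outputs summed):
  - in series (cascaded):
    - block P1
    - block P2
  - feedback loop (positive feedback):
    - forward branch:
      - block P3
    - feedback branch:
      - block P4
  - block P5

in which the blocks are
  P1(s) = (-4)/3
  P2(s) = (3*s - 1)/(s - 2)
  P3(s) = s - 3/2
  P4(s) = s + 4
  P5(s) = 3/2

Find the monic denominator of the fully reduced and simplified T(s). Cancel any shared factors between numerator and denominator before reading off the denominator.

(1) series reduction of P1, P2 = (4 - 12*s)/(3*s - 6)
(2) close the feedback loop around P3, P4 = (3 - 2*s)/(2*s^2 + 5*s - 14)
(3) parallel reduction of (P1*P2), [P3/(1-P3*P4)], P5 = (-30*s^3 - 107*s^2 + 202*s + 104)/(12*s^3 + 6*s^2 - 144*s + 168)
The result of step 3 is T(s) in lowest terms. Its denominator has leading coefficient 12; dividing the denominator through by 12 makes it monic.

Hence the answer: s^3 + s^2/2 - 12*s + 14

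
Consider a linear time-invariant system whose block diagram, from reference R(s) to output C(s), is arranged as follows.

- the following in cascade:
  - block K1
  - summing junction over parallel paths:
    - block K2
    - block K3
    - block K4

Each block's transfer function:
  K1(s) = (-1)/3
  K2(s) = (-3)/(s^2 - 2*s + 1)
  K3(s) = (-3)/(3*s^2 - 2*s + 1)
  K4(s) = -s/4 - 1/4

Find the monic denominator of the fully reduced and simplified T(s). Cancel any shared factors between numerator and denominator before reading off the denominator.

Answer: s^4 - 8*s^3/3 + 8*s^2/3 - 4*s/3 + 1/3

Working:
Step 1. add K2, K3, K4 (parallel); result (-3*s^5 + 5*s^4 - 52*s^2 + 51*s - 25)/(12*s^4 - 32*s^3 + 32*s^2 - 16*s + 4)
Step 2. series reduction of K1, (K2+K3+K4); result (3*s^5 - 5*s^4 + 52*s^2 - 51*s + 25)/(36*s^4 - 96*s^3 + 96*s^2 - 48*s + 12)
No further cancellation is possible in the step-2 result, so that is T(s). Its denominator becomes monic after dividing by the leading coefficient 36.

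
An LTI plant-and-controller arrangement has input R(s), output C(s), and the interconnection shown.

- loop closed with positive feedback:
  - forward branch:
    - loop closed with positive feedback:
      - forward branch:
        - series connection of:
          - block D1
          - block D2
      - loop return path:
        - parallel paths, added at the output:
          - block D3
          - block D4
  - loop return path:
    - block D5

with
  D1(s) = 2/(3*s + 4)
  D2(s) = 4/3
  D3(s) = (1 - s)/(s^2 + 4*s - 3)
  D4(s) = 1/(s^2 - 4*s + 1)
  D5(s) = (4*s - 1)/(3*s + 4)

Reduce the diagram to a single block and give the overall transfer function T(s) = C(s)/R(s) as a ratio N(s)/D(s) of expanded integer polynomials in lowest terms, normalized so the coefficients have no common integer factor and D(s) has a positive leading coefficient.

1. series reduction of D1, D2; result 8/(9*s + 12)
2. combine D3, D4 in parallel; result (-s^3 + 6*s^2 - s - 2)/(s^4 - 18*s^2 + 16*s - 3)
3. feedback reduction of (D1*D2), (D3+D4); result (8*s^4 - 144*s^2 + 128*s - 24)/(9*s^5 + 12*s^4 - 154*s^3 - 120*s^2 + 173*s - 20)
4. apply the feedback formula to [(D1*D2)/(1-(D1*D2)*(D3+D4))], D5: this yields T(s), and no further normalization is needed

Therefore the answer is (24*s^5 + 32*s^4 - 432*s^3 - 192*s^2 + 440*s - 96)/(27*s^6 + 40*s^5 - 406*s^4 - 400*s^3 - 617*s^2 + 856*s - 104).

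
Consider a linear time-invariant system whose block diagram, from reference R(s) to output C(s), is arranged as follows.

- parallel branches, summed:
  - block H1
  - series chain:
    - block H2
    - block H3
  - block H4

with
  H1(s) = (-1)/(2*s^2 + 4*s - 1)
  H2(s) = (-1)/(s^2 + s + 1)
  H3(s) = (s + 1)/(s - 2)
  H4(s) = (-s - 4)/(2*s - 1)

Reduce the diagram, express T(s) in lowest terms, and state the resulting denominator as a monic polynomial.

Answer: s^6 + s^5/2 - 4*s^4 - 7*s^3/4 - 7*s^2/4 + 11*s/4 - 1/2

Working:
(1) multiply H2, H3 (series) -> (-s - 1)/(s^3 - s^2 - s - 2)
(2) combine H1, (H2*H3), H4 in parallel -> (-2*s^6 - 10*s^5 - 7*s^4 + 28*s^3 + 36*s^2 + 34*s - 11)/(4*s^6 + 2*s^5 - 16*s^4 - 7*s^3 - 7*s^2 + 11*s - 2)
That last expression is T(s), already simplified. Scaling its denominator by 1/4 (the reciprocal of the leading coefficient) yields the monic denominator.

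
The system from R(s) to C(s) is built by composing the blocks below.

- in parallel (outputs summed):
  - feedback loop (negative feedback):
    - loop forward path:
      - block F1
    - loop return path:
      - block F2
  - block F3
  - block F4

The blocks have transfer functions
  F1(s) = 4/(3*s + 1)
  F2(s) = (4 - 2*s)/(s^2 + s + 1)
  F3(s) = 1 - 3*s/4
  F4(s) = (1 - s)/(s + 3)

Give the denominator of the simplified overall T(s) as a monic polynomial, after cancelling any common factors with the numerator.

First reduce the diagram to T(s).

[1] collapse the loop (F1 forward, F2 return) gives (4*s^2 + 4*s + 4)/(3*s^3 + 4*s^2 - 4*s + 17)
[2] parallel reduction of [F1/(1+F1*F2)], F3, F4 gives (-9*s^5 - 39*s^4 + 40*s^3 + 113*s^2 - 153*s + 320)/(12*s^4 + 52*s^3 + 32*s^2 + 20*s + 204)
No further cancellation is possible in the step-2 result, so that is T(s). Its denominator becomes monic after dividing by the leading coefficient 12.

Answer: s^4 + 13*s^3/3 + 8*s^2/3 + 5*s/3 + 17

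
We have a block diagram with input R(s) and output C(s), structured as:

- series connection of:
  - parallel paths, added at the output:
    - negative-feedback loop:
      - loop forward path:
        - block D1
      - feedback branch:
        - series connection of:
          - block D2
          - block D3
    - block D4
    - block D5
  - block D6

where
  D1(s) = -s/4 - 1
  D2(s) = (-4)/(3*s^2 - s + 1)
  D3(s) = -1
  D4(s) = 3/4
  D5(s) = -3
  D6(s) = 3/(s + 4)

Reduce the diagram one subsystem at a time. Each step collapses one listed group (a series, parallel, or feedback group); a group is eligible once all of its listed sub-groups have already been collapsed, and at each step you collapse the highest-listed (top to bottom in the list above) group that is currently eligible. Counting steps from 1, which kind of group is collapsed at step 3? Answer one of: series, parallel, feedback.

Answer: parallel

Working:
Step 1: multiply D2, D3 (series)
Step 2: apply the feedback formula to D1, (D2*D3)
Step 3: sum the parallel branches [D1/(1+D1*(D2*D3))], D4, D5
Step 4: series reduction of ([D1/(1+D1*(D2*D3))]+D4+D5), D6
Step 3: parallel.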